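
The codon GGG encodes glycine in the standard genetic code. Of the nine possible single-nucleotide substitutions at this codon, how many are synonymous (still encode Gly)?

Position 1: none → 0 synonymous.
Position 2: none → 0 synonymous.
Position 3: GGU, GGC, GGA → 3 synonymous.
Total: 0 + 0 + 3 = 3.

3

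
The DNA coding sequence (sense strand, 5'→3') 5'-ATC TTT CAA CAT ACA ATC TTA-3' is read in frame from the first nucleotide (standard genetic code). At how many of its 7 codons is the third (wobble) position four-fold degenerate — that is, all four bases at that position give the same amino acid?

Codon 1 ATC (Ile): third position 3-fold.
Codon 2 TTT (Phe): third position 2-fold.
Codon 3 CAA (Gln): third position 2-fold.
Codon 4 CAT (His): third position 2-fold.
Codon 5 ACA (Thr): third position 4-fold.
Codon 6 ATC (Ile): third position 3-fold.
Codon 7 TTA (Leu): third position 2-fold.
Four-fold degenerate third positions: 1.

1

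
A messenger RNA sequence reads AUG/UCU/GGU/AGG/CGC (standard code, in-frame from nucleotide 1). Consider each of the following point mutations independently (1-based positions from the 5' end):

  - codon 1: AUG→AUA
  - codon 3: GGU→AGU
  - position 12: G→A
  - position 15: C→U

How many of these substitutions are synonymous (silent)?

2

Codon 1: AUG (Met) → AUA (Ile) — missense.
Codon 3: GGU (Gly) → AGU (Ser) — missense.
Codon 4: AGG (Arg) → AGA (Arg) — synonymous.
Codon 5: CGC (Arg) → CGU (Arg) — synonymous.
Synonymous: 2 of 4.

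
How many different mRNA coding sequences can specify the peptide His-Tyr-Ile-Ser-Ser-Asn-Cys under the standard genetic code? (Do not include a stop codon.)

His: 2 codons.
Tyr: 2 codons.
Ile: 3 codons.
Ser: 6 codons.
Ser: 6 codons.
Asn: 2 codons.
Cys: 2 codons.
2 × 2 × 3 × 6 × 6 × 2 × 2 = 1728.

1728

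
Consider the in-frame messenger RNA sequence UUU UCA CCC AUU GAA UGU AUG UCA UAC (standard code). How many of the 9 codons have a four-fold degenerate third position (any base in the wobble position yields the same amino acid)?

Codon 1 UUU (Phe): third position 2-fold.
Codon 2 UCA (Ser): third position 4-fold.
Codon 3 CCC (Pro): third position 4-fold.
Codon 4 AUU (Ile): third position 3-fold.
Codon 5 GAA (Glu): third position 2-fold.
Codon 6 UGU (Cys): third position 2-fold.
Codon 7 AUG (Met): third position 1-fold.
Codon 8 UCA (Ser): third position 4-fold.
Codon 9 UAC (Tyr): third position 2-fold.
Four-fold degenerate third positions: 3.

3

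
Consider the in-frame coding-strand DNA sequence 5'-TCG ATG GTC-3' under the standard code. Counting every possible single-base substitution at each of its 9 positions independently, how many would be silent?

6

Codon 1 (TCG, Ser): 3 synonymous substitutions.
Codon 2 (ATG, Met): 0 synonymous substitutions.
Codon 3 (GTC, Val): 3 synonymous substitutions.
Total: 3 + 0 + 3 = 6.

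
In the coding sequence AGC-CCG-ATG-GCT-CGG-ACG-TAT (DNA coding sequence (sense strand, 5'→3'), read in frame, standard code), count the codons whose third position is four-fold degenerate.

Codon 1 AGC (Ser): third position 2-fold.
Codon 2 CCG (Pro): third position 4-fold.
Codon 3 ATG (Met): third position 1-fold.
Codon 4 GCT (Ala): third position 4-fold.
Codon 5 CGG (Arg): third position 4-fold.
Codon 6 ACG (Thr): third position 4-fold.
Codon 7 TAT (Tyr): third position 2-fold.
Four-fold degenerate third positions: 4.

4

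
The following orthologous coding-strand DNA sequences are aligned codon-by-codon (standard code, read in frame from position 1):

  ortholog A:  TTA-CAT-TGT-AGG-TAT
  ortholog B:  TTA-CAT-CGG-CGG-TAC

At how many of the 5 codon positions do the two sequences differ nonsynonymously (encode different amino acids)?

Codon 1: TTA Leu / TTA Leu — identical.
Codon 2: CAT His / CAT His — identical.
Codon 3: TGT Cys / CGG Arg — nonsynonymous.
Codon 4: AGG Arg / CGG Arg — synonymous.
Codon 5: TAT Tyr / TAC Tyr — synonymous.
Nonsynonymous differences: 1.

1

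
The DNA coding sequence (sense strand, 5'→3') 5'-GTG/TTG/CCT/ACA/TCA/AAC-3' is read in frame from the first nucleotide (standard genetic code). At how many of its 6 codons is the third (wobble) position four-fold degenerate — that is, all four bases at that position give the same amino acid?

Codon 1 GTG (Val): third position 4-fold.
Codon 2 TTG (Leu): third position 2-fold.
Codon 3 CCT (Pro): third position 4-fold.
Codon 4 ACA (Thr): third position 4-fold.
Codon 5 TCA (Ser): third position 4-fold.
Codon 6 AAC (Asn): third position 2-fold.
Four-fold degenerate third positions: 4.

4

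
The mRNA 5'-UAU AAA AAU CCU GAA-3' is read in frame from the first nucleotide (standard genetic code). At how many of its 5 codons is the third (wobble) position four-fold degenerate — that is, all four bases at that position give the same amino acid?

1

Codon 1 UAU (Tyr): third position 2-fold.
Codon 2 AAA (Lys): third position 2-fold.
Codon 3 AAU (Asn): third position 2-fold.
Codon 4 CCU (Pro): third position 4-fold.
Codon 5 GAA (Glu): third position 2-fold.
Four-fold degenerate third positions: 1.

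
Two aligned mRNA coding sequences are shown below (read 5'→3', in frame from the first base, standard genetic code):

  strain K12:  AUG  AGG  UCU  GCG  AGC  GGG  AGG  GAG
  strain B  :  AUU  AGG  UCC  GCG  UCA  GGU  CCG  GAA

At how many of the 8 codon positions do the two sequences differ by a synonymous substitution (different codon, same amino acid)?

Codon 1: AUG Met / AUU Ile — nonsynonymous.
Codon 2: AGG Arg / AGG Arg — identical.
Codon 3: UCU Ser / UCC Ser — synonymous.
Codon 4: GCG Ala / GCG Ala — identical.
Codon 5: AGC Ser / UCA Ser — synonymous.
Codon 6: GGG Gly / GGU Gly — synonymous.
Codon 7: AGG Arg / CCG Pro — nonsynonymous.
Codon 8: GAG Glu / GAA Glu — synonymous.
Synonymous differences: 4.

4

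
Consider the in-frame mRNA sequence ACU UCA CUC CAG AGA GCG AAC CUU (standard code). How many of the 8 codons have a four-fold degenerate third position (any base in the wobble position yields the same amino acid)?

Codon 1 ACU (Thr): third position 4-fold.
Codon 2 UCA (Ser): third position 4-fold.
Codon 3 CUC (Leu): third position 4-fold.
Codon 4 CAG (Gln): third position 2-fold.
Codon 5 AGA (Arg): third position 2-fold.
Codon 6 GCG (Ala): third position 4-fold.
Codon 7 AAC (Asn): third position 2-fold.
Codon 8 CUU (Leu): third position 4-fold.
Four-fold degenerate third positions: 5.

5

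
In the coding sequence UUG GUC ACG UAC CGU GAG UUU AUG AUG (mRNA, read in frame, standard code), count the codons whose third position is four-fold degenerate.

Codon 1 UUG (Leu): third position 2-fold.
Codon 2 GUC (Val): third position 4-fold.
Codon 3 ACG (Thr): third position 4-fold.
Codon 4 UAC (Tyr): third position 2-fold.
Codon 5 CGU (Arg): third position 4-fold.
Codon 6 GAG (Glu): third position 2-fold.
Codon 7 UUU (Phe): third position 2-fold.
Codon 8 AUG (Met): third position 1-fold.
Codon 9 AUG (Met): third position 1-fold.
Four-fold degenerate third positions: 3.

3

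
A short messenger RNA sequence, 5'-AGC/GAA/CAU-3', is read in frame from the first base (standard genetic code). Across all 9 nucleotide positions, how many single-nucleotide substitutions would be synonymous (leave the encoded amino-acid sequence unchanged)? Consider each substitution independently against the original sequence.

Codon 1 (AGC, Ser): 1 synonymous substitution.
Codon 2 (GAA, Glu): 1 synonymous substitution.
Codon 3 (CAU, His): 1 synonymous substitution.
Total: 1 + 1 + 1 = 3.

3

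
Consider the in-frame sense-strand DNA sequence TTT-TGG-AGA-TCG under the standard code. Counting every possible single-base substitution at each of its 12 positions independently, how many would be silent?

6

Codon 1 (TTT, Phe): 1 synonymous substitution.
Codon 2 (TGG, Trp): 0 synonymous substitutions.
Codon 3 (AGA, Arg): 2 synonymous substitutions.
Codon 4 (TCG, Ser): 3 synonymous substitutions.
Total: 1 + 0 + 2 + 3 = 6.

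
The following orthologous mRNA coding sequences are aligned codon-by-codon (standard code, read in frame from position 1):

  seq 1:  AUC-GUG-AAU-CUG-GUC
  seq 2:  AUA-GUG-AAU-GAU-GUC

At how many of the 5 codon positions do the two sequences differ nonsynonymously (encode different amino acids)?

1

Codon 1: AUC Ile / AUA Ile — synonymous.
Codon 2: GUG Val / GUG Val — identical.
Codon 3: AAU Asn / AAU Asn — identical.
Codon 4: CUG Leu / GAU Asp — nonsynonymous.
Codon 5: GUC Val / GUC Val — identical.
Nonsynonymous differences: 1.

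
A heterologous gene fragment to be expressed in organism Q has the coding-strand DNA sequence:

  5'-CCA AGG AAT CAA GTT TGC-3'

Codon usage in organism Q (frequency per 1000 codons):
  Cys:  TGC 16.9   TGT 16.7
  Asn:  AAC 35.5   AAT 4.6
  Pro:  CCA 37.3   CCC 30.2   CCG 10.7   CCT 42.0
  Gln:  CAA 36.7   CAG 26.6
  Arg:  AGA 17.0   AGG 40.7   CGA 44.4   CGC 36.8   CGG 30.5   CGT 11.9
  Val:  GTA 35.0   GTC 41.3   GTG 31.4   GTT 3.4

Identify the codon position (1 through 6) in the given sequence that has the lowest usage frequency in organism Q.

5

Codon 1 CCA (Pro): 37.3 per 1000.
Codon 2 AGG (Arg): 40.7 per 1000.
Codon 3 AAT (Asn): 4.6 per 1000.
Codon 4 CAA (Gln): 36.7 per 1000.
Codon 5 GTT (Val): 3.4 per 1000.
Codon 6 TGC (Cys): 16.9 per 1000.
Lowest frequency is 3.4 at codon 5.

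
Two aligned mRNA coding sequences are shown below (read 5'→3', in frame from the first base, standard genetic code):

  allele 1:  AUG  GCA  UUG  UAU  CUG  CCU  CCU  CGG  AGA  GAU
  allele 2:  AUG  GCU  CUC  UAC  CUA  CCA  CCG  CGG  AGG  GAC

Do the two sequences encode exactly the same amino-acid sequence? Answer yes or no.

yes

Codon 1: AUG Met / AUG Met — identical.
Codon 2: GCA Ala / GCU Ala — synonymous.
Codon 3: UUG Leu / CUC Leu — synonymous.
Codon 4: UAU Tyr / UAC Tyr — synonymous.
Codon 5: CUG Leu / CUA Leu — synonymous.
Codon 6: CCU Pro / CCA Pro — synonymous.
Codon 7: CCU Pro / CCG Pro — synonymous.
Codon 8: CGG Arg / CGG Arg — identical.
Codon 9: AGA Arg / AGG Arg — synonymous.
Codon 10: GAU Asp / GAC Asp — synonymous.
Nonsynonymous differences: 0 → same protein.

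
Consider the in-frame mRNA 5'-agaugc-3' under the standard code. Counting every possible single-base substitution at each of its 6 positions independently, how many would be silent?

Codon 1 (AGA, Arg): 2 synonymous substitutions.
Codon 2 (UGC, Cys): 1 synonymous substitution.
Total: 2 + 1 = 3.

3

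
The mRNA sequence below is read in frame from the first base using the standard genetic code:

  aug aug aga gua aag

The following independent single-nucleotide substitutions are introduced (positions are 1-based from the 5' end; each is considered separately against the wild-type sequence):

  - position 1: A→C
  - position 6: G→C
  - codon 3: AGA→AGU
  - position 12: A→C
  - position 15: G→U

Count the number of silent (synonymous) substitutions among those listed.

1

Codon 1: AUG (Met) → CUG (Leu) — missense.
Codon 2: AUG (Met) → AUC (Ile) — missense.
Codon 3: AGA (Arg) → AGU (Ser) — missense.
Codon 4: GUA (Val) → GUC (Val) — synonymous.
Codon 5: AAG (Lys) → AAU (Asn) — missense.
Synonymous: 1 of 5.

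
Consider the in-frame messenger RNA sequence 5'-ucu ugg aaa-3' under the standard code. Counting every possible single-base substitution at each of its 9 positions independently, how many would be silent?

4

Codon 1 (UCU, Ser): 3 synonymous substitutions.
Codon 2 (UGG, Trp): 0 synonymous substitutions.
Codon 3 (AAA, Lys): 1 synonymous substitution.
Total: 3 + 0 + 1 = 4.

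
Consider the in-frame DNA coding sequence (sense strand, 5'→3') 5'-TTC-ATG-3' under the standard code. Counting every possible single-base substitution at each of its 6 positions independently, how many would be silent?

1

Codon 1 (TTC, Phe): 1 synonymous substitution.
Codon 2 (ATG, Met): 0 synonymous substitutions.
Total: 1 + 0 = 1.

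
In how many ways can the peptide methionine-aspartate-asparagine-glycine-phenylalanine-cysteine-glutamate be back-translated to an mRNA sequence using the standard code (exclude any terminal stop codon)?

128

Met: 1 codon.
Asp: 2 codons.
Asn: 2 codons.
Gly: 4 codons.
Phe: 2 codons.
Cys: 2 codons.
Glu: 2 codons.
1 × 2 × 2 × 4 × 2 × 2 × 2 = 128.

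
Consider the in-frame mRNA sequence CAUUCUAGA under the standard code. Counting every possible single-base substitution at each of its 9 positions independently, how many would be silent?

Codon 1 (CAU, His): 1 synonymous substitution.
Codon 2 (UCU, Ser): 3 synonymous substitutions.
Codon 3 (AGA, Arg): 2 synonymous substitutions.
Total: 1 + 3 + 2 = 6.

6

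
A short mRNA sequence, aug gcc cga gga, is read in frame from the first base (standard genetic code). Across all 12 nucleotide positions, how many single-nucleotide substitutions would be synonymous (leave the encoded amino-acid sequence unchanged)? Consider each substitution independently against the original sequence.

Codon 1 (AUG, Met): 0 synonymous substitutions.
Codon 2 (GCC, Ala): 3 synonymous substitutions.
Codon 3 (CGA, Arg): 4 synonymous substitutions.
Codon 4 (GGA, Gly): 3 synonymous substitutions.
Total: 0 + 3 + 4 + 3 = 10.

10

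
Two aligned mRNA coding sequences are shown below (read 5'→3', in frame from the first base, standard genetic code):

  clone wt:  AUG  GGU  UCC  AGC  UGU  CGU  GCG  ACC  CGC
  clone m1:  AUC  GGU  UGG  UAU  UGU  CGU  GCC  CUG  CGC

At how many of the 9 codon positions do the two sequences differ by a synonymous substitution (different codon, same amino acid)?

Codon 1: AUG Met / AUC Ile — nonsynonymous.
Codon 2: GGU Gly / GGU Gly — identical.
Codon 3: UCC Ser / UGG Trp — nonsynonymous.
Codon 4: AGC Ser / UAU Tyr — nonsynonymous.
Codon 5: UGU Cys / UGU Cys — identical.
Codon 6: CGU Arg / CGU Arg — identical.
Codon 7: GCG Ala / GCC Ala — synonymous.
Codon 8: ACC Thr / CUG Leu — nonsynonymous.
Codon 9: CGC Arg / CGC Arg — identical.
Synonymous differences: 1.

1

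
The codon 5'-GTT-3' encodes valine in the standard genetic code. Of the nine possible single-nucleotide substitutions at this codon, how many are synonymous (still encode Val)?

3

Position 1: none → 0 synonymous.
Position 2: none → 0 synonymous.
Position 3: GTC, GTA, GTG → 3 synonymous.
Total: 0 + 0 + 3 = 3.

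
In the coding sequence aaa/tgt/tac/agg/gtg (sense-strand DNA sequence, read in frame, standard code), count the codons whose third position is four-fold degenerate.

Codon 1 AAA (Lys): third position 2-fold.
Codon 2 TGT (Cys): third position 2-fold.
Codon 3 TAC (Tyr): third position 2-fold.
Codon 4 AGG (Arg): third position 2-fold.
Codon 5 GTG (Val): third position 4-fold.
Four-fold degenerate third positions: 1.

1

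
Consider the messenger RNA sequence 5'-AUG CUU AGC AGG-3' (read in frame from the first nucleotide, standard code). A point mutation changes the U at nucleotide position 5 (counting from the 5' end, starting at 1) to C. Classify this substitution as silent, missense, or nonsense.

missense

Position 5 falls in codon 2: CUU → Leu.
After the substitution the codon is CCU → Pro.
Leu ≠ Pro, so this is a missense mutation.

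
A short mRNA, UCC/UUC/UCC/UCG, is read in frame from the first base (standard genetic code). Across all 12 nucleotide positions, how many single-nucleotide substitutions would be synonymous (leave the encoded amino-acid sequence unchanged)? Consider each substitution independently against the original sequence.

10

Codon 1 (UCC, Ser): 3 synonymous substitutions.
Codon 2 (UUC, Phe): 1 synonymous substitution.
Codon 3 (UCC, Ser): 3 synonymous substitutions.
Codon 4 (UCG, Ser): 3 synonymous substitutions.
Total: 3 + 1 + 3 + 3 = 10.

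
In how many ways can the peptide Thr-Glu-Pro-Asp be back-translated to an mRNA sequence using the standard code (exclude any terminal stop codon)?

Thr: 4 codons.
Glu: 2 codons.
Pro: 4 codons.
Asp: 2 codons.
4 × 2 × 4 × 2 = 64.

64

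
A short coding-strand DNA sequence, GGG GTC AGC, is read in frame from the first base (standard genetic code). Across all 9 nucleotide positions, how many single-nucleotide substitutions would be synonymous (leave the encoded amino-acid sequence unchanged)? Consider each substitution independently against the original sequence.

7

Codon 1 (GGG, Gly): 3 synonymous substitutions.
Codon 2 (GTC, Val): 3 synonymous substitutions.
Codon 3 (AGC, Ser): 1 synonymous substitution.
Total: 3 + 3 + 1 = 7.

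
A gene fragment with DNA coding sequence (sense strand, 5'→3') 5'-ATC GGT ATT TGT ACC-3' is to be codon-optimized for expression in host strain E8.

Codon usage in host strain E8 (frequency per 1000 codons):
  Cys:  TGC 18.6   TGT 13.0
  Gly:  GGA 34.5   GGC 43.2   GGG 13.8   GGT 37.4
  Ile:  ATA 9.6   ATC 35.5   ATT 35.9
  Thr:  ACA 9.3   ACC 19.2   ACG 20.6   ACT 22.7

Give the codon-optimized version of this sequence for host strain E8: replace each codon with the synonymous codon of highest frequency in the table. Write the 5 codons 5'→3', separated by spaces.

ATT GGC ATT TGC ACT

Codon 1 (Ile): best is ATT at 35.9.
Codon 2 (Gly): best is GGC at 43.2.
Codon 3 (Ile): best is ATT at 35.9.
Codon 4 (Cys): best is TGC at 18.6.
Codon 5 (Thr): best is ACT at 22.7.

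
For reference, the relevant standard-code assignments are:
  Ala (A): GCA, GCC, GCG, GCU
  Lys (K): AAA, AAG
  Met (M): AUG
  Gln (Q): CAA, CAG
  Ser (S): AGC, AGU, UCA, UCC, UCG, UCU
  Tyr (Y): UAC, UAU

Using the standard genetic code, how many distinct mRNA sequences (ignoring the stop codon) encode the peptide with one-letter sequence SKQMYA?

Ser: 6 codons.
Lys: 2 codons.
Gln: 2 codons.
Met: 1 codon.
Tyr: 2 codons.
Ala: 4 codons.
6 × 2 × 2 × 1 × 2 × 4 = 192.

192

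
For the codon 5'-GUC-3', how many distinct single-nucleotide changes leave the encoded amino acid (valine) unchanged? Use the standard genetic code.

3

Position 1: none → 0 synonymous.
Position 2: none → 0 synonymous.
Position 3: GUU, GUA, GUG → 3 synonymous.
Total: 0 + 0 + 3 = 3.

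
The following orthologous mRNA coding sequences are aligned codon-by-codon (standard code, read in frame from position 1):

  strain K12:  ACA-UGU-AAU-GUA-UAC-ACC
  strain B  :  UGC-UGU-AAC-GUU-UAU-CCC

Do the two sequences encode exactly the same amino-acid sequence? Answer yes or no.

no

Codon 1: ACA Thr / UGC Cys — nonsynonymous.
Codon 2: UGU Cys / UGU Cys — identical.
Codon 3: AAU Asn / AAC Asn — synonymous.
Codon 4: GUA Val / GUU Val — synonymous.
Codon 5: UAC Tyr / UAU Tyr — synonymous.
Codon 6: ACC Thr / CCC Pro — nonsynonymous.
Nonsynonymous differences: 2 → different protein.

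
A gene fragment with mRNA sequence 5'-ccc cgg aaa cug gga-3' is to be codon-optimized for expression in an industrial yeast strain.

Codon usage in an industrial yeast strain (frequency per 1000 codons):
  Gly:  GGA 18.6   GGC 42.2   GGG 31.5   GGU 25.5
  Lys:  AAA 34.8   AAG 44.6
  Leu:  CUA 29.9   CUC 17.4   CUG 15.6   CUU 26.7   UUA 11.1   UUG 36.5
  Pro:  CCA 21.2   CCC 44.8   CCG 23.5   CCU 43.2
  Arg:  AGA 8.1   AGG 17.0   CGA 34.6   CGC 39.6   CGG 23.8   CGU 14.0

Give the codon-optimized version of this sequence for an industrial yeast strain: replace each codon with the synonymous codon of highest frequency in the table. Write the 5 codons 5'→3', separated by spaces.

Codon 1 (Pro): best is CCC at 44.8.
Codon 2 (Arg): best is CGC at 39.6.
Codon 3 (Lys): best is AAG at 44.6.
Codon 4 (Leu): best is UUG at 36.5.
Codon 5 (Gly): best is GGC at 42.2.

CCC CGC AAG UUG GGC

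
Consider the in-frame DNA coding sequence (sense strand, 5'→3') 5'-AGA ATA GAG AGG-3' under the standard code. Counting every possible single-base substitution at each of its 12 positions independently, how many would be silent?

Codon 1 (AGA, Arg): 2 synonymous substitutions.
Codon 2 (ATA, Ile): 2 synonymous substitutions.
Codon 3 (GAG, Glu): 1 synonymous substitution.
Codon 4 (AGG, Arg): 2 synonymous substitutions.
Total: 2 + 2 + 1 + 2 = 7.

7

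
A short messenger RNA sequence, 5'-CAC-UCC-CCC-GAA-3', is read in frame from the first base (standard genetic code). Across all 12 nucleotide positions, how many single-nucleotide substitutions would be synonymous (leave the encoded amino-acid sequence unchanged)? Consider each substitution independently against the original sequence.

8

Codon 1 (CAC, His): 1 synonymous substitution.
Codon 2 (UCC, Ser): 3 synonymous substitutions.
Codon 3 (CCC, Pro): 3 synonymous substitutions.
Codon 4 (GAA, Glu): 1 synonymous substitution.
Total: 1 + 3 + 3 + 1 = 8.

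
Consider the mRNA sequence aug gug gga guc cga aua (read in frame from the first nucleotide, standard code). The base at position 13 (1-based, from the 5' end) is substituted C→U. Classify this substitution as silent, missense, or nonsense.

Position 13 falls in codon 5: CGA → Arg.
After the substitution the codon is UGA → Stop.
The new codon is a stop codon, so this is a nonsense mutation.

nonsense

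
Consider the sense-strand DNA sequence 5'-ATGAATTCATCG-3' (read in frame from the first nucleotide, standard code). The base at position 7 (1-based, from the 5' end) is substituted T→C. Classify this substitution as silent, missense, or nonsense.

missense

Position 7 falls in codon 3: TCA → Ser.
After the substitution the codon is CCA → Pro.
Ser ≠ Pro, so this is a missense mutation.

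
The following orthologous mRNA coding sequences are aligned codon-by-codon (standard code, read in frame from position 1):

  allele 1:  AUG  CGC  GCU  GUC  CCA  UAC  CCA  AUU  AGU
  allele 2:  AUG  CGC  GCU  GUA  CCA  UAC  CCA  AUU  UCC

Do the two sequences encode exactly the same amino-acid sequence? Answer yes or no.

yes

Codon 1: AUG Met / AUG Met — identical.
Codon 2: CGC Arg / CGC Arg — identical.
Codon 3: GCU Ala / GCU Ala — identical.
Codon 4: GUC Val / GUA Val — synonymous.
Codon 5: CCA Pro / CCA Pro — identical.
Codon 6: UAC Tyr / UAC Tyr — identical.
Codon 7: CCA Pro / CCA Pro — identical.
Codon 8: AUU Ile / AUU Ile — identical.
Codon 9: AGU Ser / UCC Ser — synonymous.
Nonsynonymous differences: 0 → same protein.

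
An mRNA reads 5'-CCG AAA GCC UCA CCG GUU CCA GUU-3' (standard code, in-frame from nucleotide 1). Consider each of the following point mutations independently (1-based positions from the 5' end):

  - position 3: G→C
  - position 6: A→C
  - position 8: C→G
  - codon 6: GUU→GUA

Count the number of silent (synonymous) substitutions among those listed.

Codon 1: CCG (Pro) → CCC (Pro) — synonymous.
Codon 2: AAA (Lys) → AAC (Asn) — missense.
Codon 3: GCC (Ala) → GGC (Gly) — missense.
Codon 6: GUU (Val) → GUA (Val) — synonymous.
Synonymous: 2 of 4.

2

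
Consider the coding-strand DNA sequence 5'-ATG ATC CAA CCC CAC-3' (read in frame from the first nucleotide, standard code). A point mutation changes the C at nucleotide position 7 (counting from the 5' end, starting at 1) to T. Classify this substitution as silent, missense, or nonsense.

nonsense

Position 7 falls in codon 3: CAA → Gln.
After the substitution the codon is TAA → Stop.
The new codon is a stop codon, so this is a nonsense mutation.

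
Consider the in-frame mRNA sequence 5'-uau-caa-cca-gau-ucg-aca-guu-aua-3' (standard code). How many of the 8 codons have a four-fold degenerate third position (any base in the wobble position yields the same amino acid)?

4

Codon 1 UAU (Tyr): third position 2-fold.
Codon 2 CAA (Gln): third position 2-fold.
Codon 3 CCA (Pro): third position 4-fold.
Codon 4 GAU (Asp): third position 2-fold.
Codon 5 UCG (Ser): third position 4-fold.
Codon 6 ACA (Thr): third position 4-fold.
Codon 7 GUU (Val): third position 4-fold.
Codon 8 AUA (Ile): third position 3-fold.
Four-fold degenerate third positions: 4.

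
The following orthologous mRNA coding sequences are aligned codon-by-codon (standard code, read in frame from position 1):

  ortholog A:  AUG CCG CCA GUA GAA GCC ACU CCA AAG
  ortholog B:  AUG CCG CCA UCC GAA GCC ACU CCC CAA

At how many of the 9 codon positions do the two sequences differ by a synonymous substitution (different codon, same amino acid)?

1

Codon 1: AUG Met / AUG Met — identical.
Codon 2: CCG Pro / CCG Pro — identical.
Codon 3: CCA Pro / CCA Pro — identical.
Codon 4: GUA Val / UCC Ser — nonsynonymous.
Codon 5: GAA Glu / GAA Glu — identical.
Codon 6: GCC Ala / GCC Ala — identical.
Codon 7: ACU Thr / ACU Thr — identical.
Codon 8: CCA Pro / CCC Pro — synonymous.
Codon 9: AAG Lys / CAA Gln — nonsynonymous.
Synonymous differences: 1.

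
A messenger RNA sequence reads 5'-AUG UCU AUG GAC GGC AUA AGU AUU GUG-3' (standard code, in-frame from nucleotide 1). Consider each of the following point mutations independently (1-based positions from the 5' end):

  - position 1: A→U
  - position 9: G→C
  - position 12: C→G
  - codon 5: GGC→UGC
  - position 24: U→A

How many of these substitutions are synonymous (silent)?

Codon 1: AUG (Met) → UUG (Leu) — missense.
Codon 3: AUG (Met) → AUC (Ile) — missense.
Codon 4: GAC (Asp) → GAG (Glu) — missense.
Codon 5: GGC (Gly) → UGC (Cys) — missense.
Codon 8: AUU (Ile) → AUA (Ile) — synonymous.
Synonymous: 1 of 5.

1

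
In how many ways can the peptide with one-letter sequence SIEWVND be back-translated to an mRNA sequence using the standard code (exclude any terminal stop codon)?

576

Ser: 6 codons.
Ile: 3 codons.
Glu: 2 codons.
Trp: 1 codon.
Val: 4 codons.
Asn: 2 codons.
Asp: 2 codons.
6 × 3 × 2 × 1 × 4 × 2 × 2 = 576.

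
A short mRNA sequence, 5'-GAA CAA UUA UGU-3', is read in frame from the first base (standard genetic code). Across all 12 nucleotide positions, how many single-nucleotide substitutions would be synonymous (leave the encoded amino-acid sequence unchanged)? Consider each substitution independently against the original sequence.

5

Codon 1 (GAA, Glu): 1 synonymous substitution.
Codon 2 (CAA, Gln): 1 synonymous substitution.
Codon 3 (UUA, Leu): 2 synonymous substitutions.
Codon 4 (UGU, Cys): 1 synonymous substitution.
Total: 1 + 1 + 2 + 1 = 5.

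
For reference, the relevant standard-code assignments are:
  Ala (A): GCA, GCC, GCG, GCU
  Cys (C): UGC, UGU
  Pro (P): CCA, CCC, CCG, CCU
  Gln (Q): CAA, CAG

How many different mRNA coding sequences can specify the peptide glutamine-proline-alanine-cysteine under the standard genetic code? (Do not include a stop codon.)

64

Gln: 2 codons.
Pro: 4 codons.
Ala: 4 codons.
Cys: 2 codons.
2 × 4 × 4 × 2 = 64.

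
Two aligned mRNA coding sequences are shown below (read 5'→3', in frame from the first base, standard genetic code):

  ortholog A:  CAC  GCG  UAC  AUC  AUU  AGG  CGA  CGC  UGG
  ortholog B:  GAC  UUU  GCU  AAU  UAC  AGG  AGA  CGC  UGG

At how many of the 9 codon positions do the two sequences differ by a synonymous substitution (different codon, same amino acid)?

Codon 1: CAC His / GAC Asp — nonsynonymous.
Codon 2: GCG Ala / UUU Phe — nonsynonymous.
Codon 3: UAC Tyr / GCU Ala — nonsynonymous.
Codon 4: AUC Ile / AAU Asn — nonsynonymous.
Codon 5: AUU Ile / UAC Tyr — nonsynonymous.
Codon 6: AGG Arg / AGG Arg — identical.
Codon 7: CGA Arg / AGA Arg — synonymous.
Codon 8: CGC Arg / CGC Arg — identical.
Codon 9: UGG Trp / UGG Trp — identical.
Synonymous differences: 1.

1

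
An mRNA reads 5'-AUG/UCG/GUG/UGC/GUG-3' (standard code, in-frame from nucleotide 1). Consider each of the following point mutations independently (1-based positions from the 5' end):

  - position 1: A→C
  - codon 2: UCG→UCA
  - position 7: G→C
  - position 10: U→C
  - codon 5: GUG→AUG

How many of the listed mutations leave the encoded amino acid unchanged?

Codon 1: AUG (Met) → CUG (Leu) — missense.
Codon 2: UCG (Ser) → UCA (Ser) — synonymous.
Codon 3: GUG (Val) → CUG (Leu) — missense.
Codon 4: UGC (Cys) → CGC (Arg) — missense.
Codon 5: GUG (Val) → AUG (Met) — missense.
Synonymous: 1 of 5.

1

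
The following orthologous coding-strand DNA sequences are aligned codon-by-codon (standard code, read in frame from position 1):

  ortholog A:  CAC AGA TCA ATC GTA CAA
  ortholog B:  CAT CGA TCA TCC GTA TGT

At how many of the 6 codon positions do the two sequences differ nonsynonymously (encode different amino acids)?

Codon 1: CAC His / CAT His — synonymous.
Codon 2: AGA Arg / CGA Arg — synonymous.
Codon 3: TCA Ser / TCA Ser — identical.
Codon 4: ATC Ile / TCC Ser — nonsynonymous.
Codon 5: GTA Val / GTA Val — identical.
Codon 6: CAA Gln / TGT Cys — nonsynonymous.
Nonsynonymous differences: 2.

2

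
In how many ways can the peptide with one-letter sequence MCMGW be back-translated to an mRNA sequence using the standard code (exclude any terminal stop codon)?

Met: 1 codon.
Cys: 2 codons.
Met: 1 codon.
Gly: 4 codons.
Trp: 1 codon.
1 × 2 × 1 × 4 × 1 = 8.

8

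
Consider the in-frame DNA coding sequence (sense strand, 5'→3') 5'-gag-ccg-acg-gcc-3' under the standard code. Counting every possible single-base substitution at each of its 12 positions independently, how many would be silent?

Codon 1 (GAG, Glu): 1 synonymous substitution.
Codon 2 (CCG, Pro): 3 synonymous substitutions.
Codon 3 (ACG, Thr): 3 synonymous substitutions.
Codon 4 (GCC, Ala): 3 synonymous substitutions.
Total: 1 + 3 + 3 + 3 = 10.

10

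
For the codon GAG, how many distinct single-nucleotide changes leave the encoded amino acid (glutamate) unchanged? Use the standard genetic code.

Position 1: none → 0 synonymous.
Position 2: none → 0 synonymous.
Position 3: GAA → 1 synonymous.
Total: 0 + 0 + 1 = 1.

1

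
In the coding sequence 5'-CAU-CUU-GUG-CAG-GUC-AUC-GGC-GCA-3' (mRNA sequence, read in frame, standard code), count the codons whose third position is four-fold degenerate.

Codon 1 CAU (His): third position 2-fold.
Codon 2 CUU (Leu): third position 4-fold.
Codon 3 GUG (Val): third position 4-fold.
Codon 4 CAG (Gln): third position 2-fold.
Codon 5 GUC (Val): third position 4-fold.
Codon 6 AUC (Ile): third position 3-fold.
Codon 7 GGC (Gly): third position 4-fold.
Codon 8 GCA (Ala): third position 4-fold.
Four-fold degenerate third positions: 5.

5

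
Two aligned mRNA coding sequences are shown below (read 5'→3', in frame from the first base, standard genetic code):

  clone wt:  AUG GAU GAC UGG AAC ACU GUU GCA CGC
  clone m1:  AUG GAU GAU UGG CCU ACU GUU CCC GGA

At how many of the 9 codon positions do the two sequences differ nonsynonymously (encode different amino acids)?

3

Codon 1: AUG Met / AUG Met — identical.
Codon 2: GAU Asp / GAU Asp — identical.
Codon 3: GAC Asp / GAU Asp — synonymous.
Codon 4: UGG Trp / UGG Trp — identical.
Codon 5: AAC Asn / CCU Pro — nonsynonymous.
Codon 6: ACU Thr / ACU Thr — identical.
Codon 7: GUU Val / GUU Val — identical.
Codon 8: GCA Ala / CCC Pro — nonsynonymous.
Codon 9: CGC Arg / GGA Gly — nonsynonymous.
Nonsynonymous differences: 3.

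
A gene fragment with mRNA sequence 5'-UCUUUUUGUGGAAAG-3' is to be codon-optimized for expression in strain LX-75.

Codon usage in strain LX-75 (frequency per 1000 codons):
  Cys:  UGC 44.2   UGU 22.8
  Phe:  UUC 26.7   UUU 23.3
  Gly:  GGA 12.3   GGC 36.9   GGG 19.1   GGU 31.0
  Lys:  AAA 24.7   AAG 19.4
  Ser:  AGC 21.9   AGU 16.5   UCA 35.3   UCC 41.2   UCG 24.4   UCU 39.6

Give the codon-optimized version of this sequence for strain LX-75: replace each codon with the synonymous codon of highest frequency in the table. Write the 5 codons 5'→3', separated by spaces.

UCC UUC UGC GGC AAA

Codon 1 (Ser): best is UCC at 41.2.
Codon 2 (Phe): best is UUC at 26.7.
Codon 3 (Cys): best is UGC at 44.2.
Codon 4 (Gly): best is GGC at 36.9.
Codon 5 (Lys): best is AAA at 24.7.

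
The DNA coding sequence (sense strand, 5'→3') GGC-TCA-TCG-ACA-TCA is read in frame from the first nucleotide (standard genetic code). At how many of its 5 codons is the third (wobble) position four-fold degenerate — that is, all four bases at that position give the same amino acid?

Codon 1 GGC (Gly): third position 4-fold.
Codon 2 TCA (Ser): third position 4-fold.
Codon 3 TCG (Ser): third position 4-fold.
Codon 4 ACA (Thr): third position 4-fold.
Codon 5 TCA (Ser): third position 4-fold.
Four-fold degenerate third positions: 5.

5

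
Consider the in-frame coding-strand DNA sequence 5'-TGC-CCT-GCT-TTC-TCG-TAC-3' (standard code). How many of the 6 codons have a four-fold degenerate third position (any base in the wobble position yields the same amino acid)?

Codon 1 TGC (Cys): third position 2-fold.
Codon 2 CCT (Pro): third position 4-fold.
Codon 3 GCT (Ala): third position 4-fold.
Codon 4 TTC (Phe): third position 2-fold.
Codon 5 TCG (Ser): third position 4-fold.
Codon 6 TAC (Tyr): third position 2-fold.
Four-fold degenerate third positions: 3.

3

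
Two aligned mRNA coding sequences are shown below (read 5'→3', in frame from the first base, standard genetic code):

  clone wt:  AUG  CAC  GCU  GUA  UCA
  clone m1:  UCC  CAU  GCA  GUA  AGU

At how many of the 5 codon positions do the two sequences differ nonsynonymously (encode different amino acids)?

Codon 1: AUG Met / UCC Ser — nonsynonymous.
Codon 2: CAC His / CAU His — synonymous.
Codon 3: GCU Ala / GCA Ala — synonymous.
Codon 4: GUA Val / GUA Val — identical.
Codon 5: UCA Ser / AGU Ser — synonymous.
Nonsynonymous differences: 1.

1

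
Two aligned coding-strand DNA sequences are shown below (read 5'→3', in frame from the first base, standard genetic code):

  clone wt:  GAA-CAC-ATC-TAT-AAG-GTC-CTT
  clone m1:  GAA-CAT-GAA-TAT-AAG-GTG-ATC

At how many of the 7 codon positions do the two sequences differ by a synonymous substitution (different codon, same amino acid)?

2

Codon 1: GAA Glu / GAA Glu — identical.
Codon 2: CAC His / CAT His — synonymous.
Codon 3: ATC Ile / GAA Glu — nonsynonymous.
Codon 4: TAT Tyr / TAT Tyr — identical.
Codon 5: AAG Lys / AAG Lys — identical.
Codon 6: GTC Val / GTG Val — synonymous.
Codon 7: CTT Leu / ATC Ile — nonsynonymous.
Synonymous differences: 2.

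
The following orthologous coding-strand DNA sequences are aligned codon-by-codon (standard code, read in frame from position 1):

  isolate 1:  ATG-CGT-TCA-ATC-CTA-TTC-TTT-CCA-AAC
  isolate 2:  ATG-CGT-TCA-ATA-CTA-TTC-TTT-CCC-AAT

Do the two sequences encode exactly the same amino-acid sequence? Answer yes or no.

yes

Codon 1: ATG Met / ATG Met — identical.
Codon 2: CGT Arg / CGT Arg — identical.
Codon 3: TCA Ser / TCA Ser — identical.
Codon 4: ATC Ile / ATA Ile — synonymous.
Codon 5: CTA Leu / CTA Leu — identical.
Codon 6: TTC Phe / TTC Phe — identical.
Codon 7: TTT Phe / TTT Phe — identical.
Codon 8: CCA Pro / CCC Pro — synonymous.
Codon 9: AAC Asn / AAT Asn — synonymous.
Nonsynonymous differences: 0 → same protein.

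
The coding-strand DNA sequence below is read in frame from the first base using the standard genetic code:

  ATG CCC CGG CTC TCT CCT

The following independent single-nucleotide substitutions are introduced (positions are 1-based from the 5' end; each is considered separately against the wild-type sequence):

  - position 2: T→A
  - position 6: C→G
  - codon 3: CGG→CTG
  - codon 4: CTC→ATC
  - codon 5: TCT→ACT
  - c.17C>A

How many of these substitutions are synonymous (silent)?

Codon 1: ATG (Met) → AAG (Lys) — missense.
Codon 2: CCC (Pro) → CCG (Pro) — synonymous.
Codon 3: CGG (Arg) → CTG (Leu) — missense.
Codon 4: CTC (Leu) → ATC (Ile) — missense.
Codon 5: TCT (Ser) → ACT (Thr) — missense.
Codon 6: CCT (Pro) → CAT (His) — missense.
Synonymous: 1 of 6.

1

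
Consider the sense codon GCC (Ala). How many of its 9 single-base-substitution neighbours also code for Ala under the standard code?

3

Position 1: none → 0 synonymous.
Position 2: none → 0 synonymous.
Position 3: GCU, GCA, GCG → 3 synonymous.
Total: 0 + 0 + 3 = 3.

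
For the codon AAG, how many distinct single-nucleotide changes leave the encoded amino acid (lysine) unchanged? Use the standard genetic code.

1

Position 1: none → 0 synonymous.
Position 2: none → 0 synonymous.
Position 3: AAA → 1 synonymous.
Total: 0 + 0 + 1 = 1.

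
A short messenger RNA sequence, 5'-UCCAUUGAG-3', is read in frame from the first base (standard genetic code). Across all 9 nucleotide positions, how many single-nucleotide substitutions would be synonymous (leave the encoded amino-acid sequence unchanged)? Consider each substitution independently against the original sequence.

6

Codon 1 (UCC, Ser): 3 synonymous substitutions.
Codon 2 (AUU, Ile): 2 synonymous substitutions.
Codon 3 (GAG, Glu): 1 synonymous substitution.
Total: 3 + 2 + 1 = 6.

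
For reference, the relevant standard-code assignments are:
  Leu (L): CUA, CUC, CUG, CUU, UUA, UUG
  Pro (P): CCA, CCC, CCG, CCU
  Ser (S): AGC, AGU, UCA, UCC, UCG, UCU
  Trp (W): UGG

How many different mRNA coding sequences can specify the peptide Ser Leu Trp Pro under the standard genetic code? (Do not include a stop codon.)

Ser: 6 codons.
Leu: 6 codons.
Trp: 1 codon.
Pro: 4 codons.
6 × 6 × 1 × 4 = 144.

144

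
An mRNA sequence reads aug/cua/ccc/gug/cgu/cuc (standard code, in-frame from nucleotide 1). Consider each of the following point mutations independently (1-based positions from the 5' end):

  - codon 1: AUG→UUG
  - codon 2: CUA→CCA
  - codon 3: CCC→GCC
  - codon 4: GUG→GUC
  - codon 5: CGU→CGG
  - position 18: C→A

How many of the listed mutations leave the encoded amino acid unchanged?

Codon 1: AUG (Met) → UUG (Leu) — missense.
Codon 2: CUA (Leu) → CCA (Pro) — missense.
Codon 3: CCC (Pro) → GCC (Ala) — missense.
Codon 4: GUG (Val) → GUC (Val) — synonymous.
Codon 5: CGU (Arg) → CGG (Arg) — synonymous.
Codon 6: CUC (Leu) → CUA (Leu) — synonymous.
Synonymous: 3 of 6.

3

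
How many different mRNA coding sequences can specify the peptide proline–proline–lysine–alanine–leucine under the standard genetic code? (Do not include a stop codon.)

768

Pro: 4 codons.
Pro: 4 codons.
Lys: 2 codons.
Ala: 4 codons.
Leu: 6 codons.
4 × 4 × 2 × 4 × 6 = 768.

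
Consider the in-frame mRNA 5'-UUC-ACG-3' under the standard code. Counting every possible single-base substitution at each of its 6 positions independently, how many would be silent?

Codon 1 (UUC, Phe): 1 synonymous substitution.
Codon 2 (ACG, Thr): 3 synonymous substitutions.
Total: 1 + 3 = 4.

4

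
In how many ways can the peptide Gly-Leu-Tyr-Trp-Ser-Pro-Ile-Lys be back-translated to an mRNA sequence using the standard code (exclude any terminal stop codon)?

Gly: 4 codons.
Leu: 6 codons.
Tyr: 2 codons.
Trp: 1 codon.
Ser: 6 codons.
Pro: 4 codons.
Ile: 3 codons.
Lys: 2 codons.
4 × 6 × 2 × 1 × 6 × 4 × 3 × 2 = 6912.

6912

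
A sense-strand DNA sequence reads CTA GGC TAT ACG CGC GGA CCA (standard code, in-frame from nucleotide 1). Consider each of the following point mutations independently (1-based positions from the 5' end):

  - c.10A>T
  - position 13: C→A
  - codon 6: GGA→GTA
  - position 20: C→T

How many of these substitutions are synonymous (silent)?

Codon 4: ACG (Thr) → TCG (Ser) — missense.
Codon 5: CGC (Arg) → AGC (Ser) — missense.
Codon 6: GGA (Gly) → GTA (Val) — missense.
Codon 7: CCA (Pro) → CTA (Leu) — missense.
Synonymous: 0 of 4.

0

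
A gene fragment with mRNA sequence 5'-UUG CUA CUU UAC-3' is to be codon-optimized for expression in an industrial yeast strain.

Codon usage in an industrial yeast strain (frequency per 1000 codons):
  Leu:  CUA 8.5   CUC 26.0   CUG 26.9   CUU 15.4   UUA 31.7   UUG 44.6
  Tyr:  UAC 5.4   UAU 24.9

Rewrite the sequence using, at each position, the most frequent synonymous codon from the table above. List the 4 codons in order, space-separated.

UUG UUG UUG UAU

Codon 1 (Leu): best is UUG at 44.6.
Codon 2 (Leu): best is UUG at 44.6.
Codon 3 (Leu): best is UUG at 44.6.
Codon 4 (Tyr): best is UAU at 24.9.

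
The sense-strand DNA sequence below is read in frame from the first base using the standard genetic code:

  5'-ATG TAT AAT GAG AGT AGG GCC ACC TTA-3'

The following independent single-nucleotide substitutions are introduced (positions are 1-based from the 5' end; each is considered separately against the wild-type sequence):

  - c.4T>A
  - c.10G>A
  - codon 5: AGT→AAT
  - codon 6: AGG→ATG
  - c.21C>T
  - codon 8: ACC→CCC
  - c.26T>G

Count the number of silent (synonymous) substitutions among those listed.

1

Codon 2: TAT (Tyr) → AAT (Asn) — missense.
Codon 4: GAG (Glu) → AAG (Lys) — missense.
Codon 5: AGT (Ser) → AAT (Asn) — missense.
Codon 6: AGG (Arg) → ATG (Met) — missense.
Codon 7: GCC (Ala) → GCT (Ala) — synonymous.
Codon 8: ACC (Thr) → CCC (Pro) — missense.
Codon 9: TTA (Leu) → TGA (Stop) — nonsense.
Synonymous: 1 of 7.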